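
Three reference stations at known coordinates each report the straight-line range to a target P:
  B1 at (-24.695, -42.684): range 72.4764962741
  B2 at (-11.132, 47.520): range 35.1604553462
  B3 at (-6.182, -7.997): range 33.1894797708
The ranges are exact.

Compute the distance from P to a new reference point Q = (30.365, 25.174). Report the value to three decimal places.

19.830

eq1: (x + 24.695)² + (y + 42.684)² = 72.4764962741²
eq2: (x + 11.132)² + (y − 47.520)² = 35.1604553462²
eq3: (x + 6.182)² + (y + 7.997)² = 33.1894797708²
eq2−eq3, eq2−eq1 (x²,y² cancel):
  9.900·x − 111.034·y = -2145.186638
  -27.126·x − 180.408·y = -3966.889835
det = 9.900·-180.408 − -111.034·-27.126 = -4797.947484
x = (-2145.186638·-180.408 − -111.034·-3966.889835) / -4797.947484 = 11.140350
y = (9.900·-3966.889835 − -2145.186638·-27.126) / -4797.947484 = 20.313382
|P − Q| = √((11.140350 − 30.365)² + (20.313382 − 25.174)²) = 19.829593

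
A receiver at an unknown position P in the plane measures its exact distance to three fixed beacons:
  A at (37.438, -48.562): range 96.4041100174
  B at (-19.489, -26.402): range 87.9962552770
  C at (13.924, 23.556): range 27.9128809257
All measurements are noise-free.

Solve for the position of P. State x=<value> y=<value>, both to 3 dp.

x=28.406 y=47.418

eq1: (x − 37.438)² + (y + 48.562)² = 96.4041100174²
eq2: (x + 19.489)² + (y + 26.402)² = 87.9962552770²
eq3: (x − 13.924)² + (y − 23.556)² = 27.9128809257²
eq2−eq3, eq2−eq1 (x²,y² cancel):
  66.826·x + 99.916·y = 6636.088208
  113.854·x − 44.320·y = 1132.573478
det = 66.826·-44.320 − 99.916·113.854 = -14337.564584
x = (6636.088208·-44.320 − 99.916·1132.573478) / -14337.564584 = 28.406054
y = (66.826·1132.573478 − 6636.088208·113.854) / -14337.564584 = 47.418083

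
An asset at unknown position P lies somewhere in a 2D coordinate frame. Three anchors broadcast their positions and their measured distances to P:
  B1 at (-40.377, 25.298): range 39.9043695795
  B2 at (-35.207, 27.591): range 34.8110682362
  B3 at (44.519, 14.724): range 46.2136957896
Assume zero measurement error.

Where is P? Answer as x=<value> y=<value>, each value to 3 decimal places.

x=-0.473 y=25.281

eq1: (x + 40.377)² + (y − 25.298)² = 39.9043695795²
eq2: (x + 35.207)² + (y − 27.591)² = 34.8110682362²
eq3: (x − 44.519)² + (y − 14.724)² = 46.2136957896²
eq2−eq3, eq2−eq1 (x²,y² cancel):
  159.452·x − 25.734·y = -725.953800
  -10.340·x − 4.586·y = -111.053437
det = 159.452·-4.586 − -25.734·-10.340 = -997.336432
x = (-725.953800·-4.586 − -25.734·-111.053437) / -997.336432 = -0.472634
y = (159.452·-111.053437 − -725.953800·-10.340) / -997.336432 = 25.281394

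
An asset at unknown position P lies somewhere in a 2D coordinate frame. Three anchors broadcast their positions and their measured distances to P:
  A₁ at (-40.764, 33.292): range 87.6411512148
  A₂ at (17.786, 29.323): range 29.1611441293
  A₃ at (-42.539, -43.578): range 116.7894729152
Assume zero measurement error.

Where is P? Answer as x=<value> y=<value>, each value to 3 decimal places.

eq1: (x + 40.764)² + (y − 33.292)² = 87.6411512148²
eq2: (x − 17.786)² + (y − 29.323)² = 29.1611441293²
eq3: (x + 42.539)² + (y + 43.578)² = 116.7894729152²
eq1−eq3, eq1−eq2 (x²,y² cancel):
  -3.550·x − 153.740·y = -5020.261953
  117.100·x − 7.938·y = 5236.718224
det = -3.550·-7.938 − -153.740·117.100 = 18031.133900
x = (-5020.261953·-7.938 − -153.740·5236.718224) / 18031.133900 = 46.860275
y = (-3.550·5236.718224 − -5020.261953·117.100) / 18031.133900 = 31.572187

x=46.860 y=31.572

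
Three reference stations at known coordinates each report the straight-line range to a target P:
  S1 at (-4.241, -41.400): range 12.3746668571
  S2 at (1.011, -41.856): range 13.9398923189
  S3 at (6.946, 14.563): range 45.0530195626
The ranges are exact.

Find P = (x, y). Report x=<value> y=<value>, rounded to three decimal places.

x=-4.442 y=-29.027

eq1: (x + 4.241)² + (y + 41.400)² = 12.3746668571²
eq2: (x − 1.011)² + (y + 41.856)² = 13.9398923189²
eq3: (x − 6.946)² + (y − 14.563)² = 45.0530195626²
eq1−eq3, eq1−eq2 (x²,y² cancel):
  22.374·x + 111.926·y = -3348.260388
  10.504·x − 0.912·y = -20.187442
det = 22.374·-0.912 − 111.926·10.504 = -1196.075792
x = (-3348.260388·-0.912 − 111.926·-20.187442) / -1196.075792 = -4.442121
y = (22.374·-20.187442 − -3348.260388·10.504) / -1196.075792 = -29.026968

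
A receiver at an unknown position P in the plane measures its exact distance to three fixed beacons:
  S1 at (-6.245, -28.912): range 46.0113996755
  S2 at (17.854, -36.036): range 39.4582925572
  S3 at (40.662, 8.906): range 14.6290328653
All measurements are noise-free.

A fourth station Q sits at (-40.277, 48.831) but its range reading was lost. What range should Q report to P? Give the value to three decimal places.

eq1: (x + 6.245)² + (y + 28.912)² = 46.0113996755²
eq2: (x − 17.854)² + (y + 36.036)² = 39.4582925572²
eq3: (x − 40.662)² + (y − 8.906)² = 14.6290328653²
eq1−eq2, eq1−eq3 (x²,y² cancel):
  48.198·x − 14.248·y = 1302.546892
  93.814·x + 75.636·y = 2760.851609
det = 48.198·75.636 − -14.248·93.814 = 4982.165800
x = (1302.546892·75.636 − -14.248·2760.851609) / 4982.165800 = 27.669904
y = (48.198·2760.851609 − 1302.546892·93.814) / 4982.165800 = 2.181861
|P − Q| = √((27.669904 − -40.277)² + (2.181861 − 48.831)²) = 82.419197

82.419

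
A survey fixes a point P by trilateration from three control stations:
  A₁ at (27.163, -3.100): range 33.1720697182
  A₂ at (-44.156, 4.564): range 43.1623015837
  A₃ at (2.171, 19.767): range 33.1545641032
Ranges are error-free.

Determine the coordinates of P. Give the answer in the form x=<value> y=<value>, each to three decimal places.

x=-4.592 y=-12.690

eq1: (x − 27.163)² + (y + 3.100)² = 33.1720697182²
eq2: (x + 44.156)² + (y − 4.564)² = 43.1623015837²
eq3: (x − 2.171)² + (y − 19.767)² = 33.1545641032²
eq3−eq2, eq3−eq1 (x²,y² cancel):
  -92.654·x − 30.406·y = 811.375745
  49.984·x − 45.734·y = 350.829950
det = -92.654·-45.734 − -30.406·49.984 = 5757.251540
x = (811.375745·-45.734 − -30.406·350.829950) / 5757.251540 = -4.592490
y = (-92.654·350.829950 − 811.375745·49.984) / 5757.251540 = -12.690362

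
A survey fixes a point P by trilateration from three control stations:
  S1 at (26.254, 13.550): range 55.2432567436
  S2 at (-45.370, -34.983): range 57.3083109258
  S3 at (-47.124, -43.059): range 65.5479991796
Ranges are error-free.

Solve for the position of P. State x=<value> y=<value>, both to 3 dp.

eq1: (x − 26.254)² + (y − 13.550)² = 55.2432567436²
eq2: (x + 45.370)² + (y + 34.983)² = 57.3083109258²
eq3: (x + 47.124)² + (y + 43.059)² = 65.5479991796²
eq3−eq1, eq3−eq2 (x²,y² cancel):
  146.756·x + 113.218·y = -1957.151060
  3.508·x + 16.152·y = 219.796027
det = 146.756·16.152 − 113.218·3.508 = 1973.234168
x = (-1957.151060·16.152 − 113.218·219.796027) / 1973.234168 = -28.631559
y = (146.756·219.796027 − -1957.151060·3.508) / 1973.234168 = 19.826371

x=-28.632 y=19.826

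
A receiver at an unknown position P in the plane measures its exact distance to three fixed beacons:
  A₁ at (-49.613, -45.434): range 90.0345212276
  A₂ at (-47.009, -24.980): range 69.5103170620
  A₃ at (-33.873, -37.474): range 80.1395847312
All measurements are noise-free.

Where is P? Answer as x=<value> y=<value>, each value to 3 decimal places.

eq1: (x + 49.613)² + (y + 45.434)² = 90.0345212276²
eq2: (x + 47.009)² + (y + 24.980)² = 69.5103170620²
eq3: (x + 33.873)² + (y + 37.474)² = 80.1395847312²
eq2−eq3, eq2−eq1 (x²,y² cancel):
  26.272·x − 24.988·y = -1872.834539
  -5.208·x − 40.908·y = -1582.679191
det = 26.272·-40.908 − -24.988·-5.208 = -1204.872480
x = (-1872.834539·-40.908 − -24.988·-1582.679191) / -1204.872480 = -30.763362
y = (26.272·-1582.679191 − -1872.834539·-5.208) / -1204.872480 = 42.605231

x=-30.763 y=42.605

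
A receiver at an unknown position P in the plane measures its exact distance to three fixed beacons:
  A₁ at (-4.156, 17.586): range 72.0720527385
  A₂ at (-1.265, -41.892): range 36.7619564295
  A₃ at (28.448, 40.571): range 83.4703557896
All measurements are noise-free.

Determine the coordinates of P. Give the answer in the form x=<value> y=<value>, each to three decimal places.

x=35.490 y=-42.602

eq1: (x + 4.156)² + (y − 17.586)² = 72.0720527385²
eq2: (x + 1.265)² + (y + 41.892)² = 36.7619564295²
eq3: (x − 28.448)² + (y − 40.571)² = 83.4703557896²
eq3−eq1, eq3−eq2 (x²,y² cancel):
  -65.208·x − 45.970·y = -355.835503
  -59.426·x − 164.926·y = 4917.103999
det = -65.208·-164.926 − -45.970·-59.426 = 8022.681388
x = (-355.835503·-164.926 − -45.970·4917.103999) / 8022.681388 = 35.490104
y = (-65.208·4917.103999 − -355.835503·-59.426) / 8022.681388 = -42.601766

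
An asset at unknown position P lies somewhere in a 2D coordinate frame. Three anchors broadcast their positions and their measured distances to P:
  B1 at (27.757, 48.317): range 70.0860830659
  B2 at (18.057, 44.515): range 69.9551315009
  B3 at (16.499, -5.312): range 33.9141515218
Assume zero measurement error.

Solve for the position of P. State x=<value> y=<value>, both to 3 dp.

eq1: (x − 27.757)² + (y − 48.317)² = 70.0860830659²
eq2: (x − 18.057)² + (y − 44.515)² = 69.9551315009²
eq3: (x − 16.499)² + (y + 5.312)² = 33.9141515218²
eq2−eq3, eq2−eq1 (x²,y² cancel):
  -3.116·x − 99.654·y = 1736.344621
  19.400·x + 7.604·y = 779.004448
det = -3.116·7.604 − -99.654·19.400 = 1909.593536
x = (1736.344621·7.604 − -99.654·779.004448) / 1909.593536 = 47.567229
y = (-3.116·779.004448 − 1736.344621·19.400) / 1909.593536 = -18.911073

x=47.567 y=-18.911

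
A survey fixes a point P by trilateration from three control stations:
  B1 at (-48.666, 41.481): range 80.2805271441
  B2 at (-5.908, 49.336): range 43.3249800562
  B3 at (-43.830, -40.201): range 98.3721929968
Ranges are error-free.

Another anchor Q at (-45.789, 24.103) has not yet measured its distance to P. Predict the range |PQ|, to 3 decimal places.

75.684

eq1: (x + 48.666)² + (y − 41.481)² = 80.2805271441²
eq2: (x + 5.908)² + (y − 49.336)² = 43.3249800562²
eq3: (x + 43.830)² + (y + 40.201)² = 98.3721929968²
eq3−eq2, eq3−eq1 (x²,y² cancel):
  75.844·x + 179.074·y = 6731.790517
  -9.672·x + 163.364·y = 3783.988932
det = 75.844·163.364 − 179.074·-9.672 = 14122.182944
x = (6731.790517·163.364 − 179.074·3783.988932) / 14122.182944 = 29.890435
y = (75.844·3783.988932 − 6731.790517·-9.672) / 14122.182944 = 24.932600
|P − Q| = √((29.890435 − -45.789)² + (24.932600 − 24.103)²) = 75.683982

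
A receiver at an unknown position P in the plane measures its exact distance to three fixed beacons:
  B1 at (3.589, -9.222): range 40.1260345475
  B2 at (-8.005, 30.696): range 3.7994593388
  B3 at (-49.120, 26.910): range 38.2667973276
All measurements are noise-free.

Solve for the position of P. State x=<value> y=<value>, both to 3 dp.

x=-10.875 y=28.206

eq1: (x − 3.589)² + (y + 9.222)² = 40.1260345475²
eq2: (x + 8.005)² + (y − 30.696)² = 3.7994593388²
eq3: (x + 49.120)² + (y − 26.910)² = 38.2667973276²
eq2−eq3, eq2−eq1 (x²,y² cancel):
  -82.230·x − 7.572·y = 680.686173
  23.188·x − 79.836·y = -2504.060993
det = -82.230·-79.836 − -7.572·23.188 = 6740.493816
x = (680.686173·-79.836 − -7.572·-2504.060993) / 6740.493816 = -10.875169
y = (-82.230·-2504.060993 − 680.686173·23.188) / 6740.493816 = 28.206418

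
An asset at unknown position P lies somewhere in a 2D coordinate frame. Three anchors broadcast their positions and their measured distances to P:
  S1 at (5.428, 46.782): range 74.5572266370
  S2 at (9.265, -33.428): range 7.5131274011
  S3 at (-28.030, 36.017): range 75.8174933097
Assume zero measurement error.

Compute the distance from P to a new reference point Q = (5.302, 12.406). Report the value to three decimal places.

eq1: (x − 5.428)² + (y − 46.782)² = 74.5572266370²
eq2: (x − 9.265)² + (y + 33.428)² = 7.5131274011²
eq3: (x + 28.030)² + (y − 36.017)² = 75.8174933097²
eq3−eq2, eq3−eq1 (x²,y² cancel):
  74.590·x − 138.890·y = 4812.211428
  66.916·x + 21.530·y = 324.625767
det = 74.590·21.530 − -138.890·66.916 = 10899.885940
x = (4812.211428·21.530 − -138.890·324.625767) / 10899.885940 = 13.641811
y = (74.590·324.625767 − 4812.211428·66.916) / 10899.885940 = -27.321396
|P − Q| = √((13.641811 − 5.302)² + (-27.321396 − 12.406)²) = 40.593330

40.593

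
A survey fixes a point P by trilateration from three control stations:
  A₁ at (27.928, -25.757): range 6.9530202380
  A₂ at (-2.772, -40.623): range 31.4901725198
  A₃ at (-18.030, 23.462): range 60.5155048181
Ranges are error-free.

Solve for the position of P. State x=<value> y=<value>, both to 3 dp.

x=22.339 y=-21.621

eq1: (x − 27.928)² + (y + 25.757)² = 6.9530202380²
eq2: (x + 2.772)² + (y + 40.623)² = 31.4901725198²
eq3: (x + 18.030)² + (y − 23.462)² = 60.5155048181²
eq2−eq1, eq2−eq3 (x²,y² cancel):
  61.400·x + 29.732·y = 728.770595
  -30.516·x + 128.170·y = -3452.861127
det = 61.400·128.170 − 29.732·-30.516 = 8776.939712
x = (728.770595·128.170 − 29.732·-3452.861127) / 8776.939712 = 22.338879
y = (61.400·-3452.861127 − 728.770595·-30.516) / 8776.939712 = -21.621034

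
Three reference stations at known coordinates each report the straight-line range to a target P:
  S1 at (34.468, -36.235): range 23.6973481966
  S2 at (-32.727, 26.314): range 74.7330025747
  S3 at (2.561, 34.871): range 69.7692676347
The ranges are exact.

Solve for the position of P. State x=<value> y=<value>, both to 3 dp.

eq1: (x − 34.468)² + (y + 36.235)² = 23.6973481966²
eq2: (x + 32.727)² + (y − 26.314)² = 74.7330025747²
eq3: (x − 2.561)² + (y − 34.871)² = 69.7692676347²
eq3−eq1, eq3−eq2 (x²,y² cancel):
  63.814·x − 142.212·y = 5584.659282
  -70.576·x − 17.114·y = -176.333205
det = 63.814·-17.114 − -142.212·-70.576 = -11128.866908
x = (5584.659282·-17.114 − -142.212·-176.333205) / -11128.866908 = 10.841405
y = (63.814·-176.333205 − 5584.659282·-70.576) / -11128.866908 = -34.405155

x=10.841 y=-34.405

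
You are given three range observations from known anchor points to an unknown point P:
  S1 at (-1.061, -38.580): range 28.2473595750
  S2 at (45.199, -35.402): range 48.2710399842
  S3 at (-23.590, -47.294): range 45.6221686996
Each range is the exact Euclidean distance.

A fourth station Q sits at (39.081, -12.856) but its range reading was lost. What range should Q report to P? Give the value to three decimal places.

eq1: (x + 1.061)² + (y + 38.580)² = 28.2473595750²
eq2: (x − 45.199)² + (y + 35.402)² = 48.2710399842²
eq3: (x + 23.590)² + (y + 47.294)² = 45.6221686996²
eq2−eq3, eq2−eq1 (x²,y² cancel):
  -137.578·x − 23.784·y = -254.329645
  -92.520·x − 6.356·y = -274.529106
det = -137.578·-6.356 − -23.784·-92.520 = -1326.049912
x = (-254.329645·-6.356 − -23.784·-274.529106) / -1326.049912 = 3.704899
y = (-137.578·-274.529106 − -254.329645·-92.520) / -1326.049912 = -10.737595
|P − Q| = √((3.704899 − 39.081)² + (-10.737595 − -12.856)²) = 35.439472

35.439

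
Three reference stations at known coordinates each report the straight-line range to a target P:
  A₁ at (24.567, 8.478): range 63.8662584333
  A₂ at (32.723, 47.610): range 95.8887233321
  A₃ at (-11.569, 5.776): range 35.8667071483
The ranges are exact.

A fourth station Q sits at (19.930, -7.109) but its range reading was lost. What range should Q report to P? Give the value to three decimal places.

eq1: (x − 24.567)² + (y − 8.478)² = 63.8662584333²
eq2: (x − 32.723)² + (y − 47.610)² = 95.8887233321²
eq3: (x + 11.569)² + (y − 5.776)² = 35.8667071483²
eq2−eq3, eq2−eq1 (x²,y² cancel):
  -88.584·x − 83.668·y = 4737.923689
  -16.312·x − 78.264·y = 2453.655440
det = -88.584·-78.264 − -83.668·-16.312 = 5568.145760
x = (4737.923689·-78.264 − -83.668·2453.655440) / 5568.145760 = -29.725590
y = (-88.584·2453.655440 − 4737.923689·-16.312) / 5568.145760 = -25.155520
|P − Q| = √((-29.725590 − 19.930)² + (-25.155520 − -7.109)²) = 52.833271

52.833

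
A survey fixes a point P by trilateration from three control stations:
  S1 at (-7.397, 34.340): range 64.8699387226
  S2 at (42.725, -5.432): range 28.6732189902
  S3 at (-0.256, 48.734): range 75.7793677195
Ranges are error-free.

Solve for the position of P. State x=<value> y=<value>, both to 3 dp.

eq1: (x + 7.397)² + (y − 34.340)² = 64.8699387226²
eq2: (x − 42.725)² + (y + 5.432)² = 28.6732189902²
eq3: (x + 0.256)² + (y − 48.734)² = 75.7793677195²
eq2−eq1, eq2−eq3 (x²,y² cancel):
  -100.244·x + 79.544·y = -4006.936503
  -85.962·x + 108.332·y = -4400.223042
det = -100.244·108.332 − 79.544·-85.962 = -4021.871680
x = (-4006.936503·108.332 − 79.544·-4400.223042) / -4021.871680 = 20.902731
y = (-100.244·-4400.223042 − -4006.936503·-85.962) / -4021.871680 = -24.031518

x=20.903 y=-24.032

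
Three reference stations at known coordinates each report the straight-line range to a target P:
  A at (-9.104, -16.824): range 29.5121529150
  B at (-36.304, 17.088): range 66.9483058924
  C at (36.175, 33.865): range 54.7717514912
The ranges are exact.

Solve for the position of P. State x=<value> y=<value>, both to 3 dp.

eq1: (x + 9.104)² + (y + 16.824)² = 29.5121529150²
eq2: (x + 36.304)² + (y − 17.088)² = 66.9483058924²
eq3: (x − 36.175)² + (y − 33.865)² = 54.7717514912²
eq3−eq2, eq3−eq1 (x²,y² cancel):
  -144.958·x − 33.554·y = -2327.619590
  -90.558·x − 101.378·y = 39.438534
det = -144.958·-101.378 − -33.554·-90.558 = 11656.968992
x = (-2327.619590·-101.378 − -33.554·39.438534) / 11656.968992 = 20.356298
y = (-144.958·39.438534 − -2327.619590·-90.558) / 11656.968992 = -18.572710

x=20.356 y=-18.573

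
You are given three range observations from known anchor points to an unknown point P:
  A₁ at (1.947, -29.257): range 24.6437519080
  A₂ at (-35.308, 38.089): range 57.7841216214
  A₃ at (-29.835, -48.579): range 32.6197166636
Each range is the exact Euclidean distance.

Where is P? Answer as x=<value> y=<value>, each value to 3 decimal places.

x=-19.744 y=-17.559

eq1: (x − 1.947)² + (y + 29.257)² = 24.6437519080²
eq2: (x + 35.308)² + (y − 38.089)² = 57.7841216214²
eq3: (x + 29.835)² + (y + 48.579)² = 32.6197166636²
eq3−eq1, eq3−eq2 (x²,y² cancel):
  63.564·x + 38.644·y = -1933.552201
  -10.946·x + 173.336·y = -2827.578477
det = 63.564·173.336 − 38.644·-10.946 = 11440.926728
x = (-1933.552201·173.336 − 38.644·-2827.578477) / 11440.926728 = -19.743616
y = (63.564·-2827.578477 − -1933.552201·-10.946) / 11440.926728 = -17.559492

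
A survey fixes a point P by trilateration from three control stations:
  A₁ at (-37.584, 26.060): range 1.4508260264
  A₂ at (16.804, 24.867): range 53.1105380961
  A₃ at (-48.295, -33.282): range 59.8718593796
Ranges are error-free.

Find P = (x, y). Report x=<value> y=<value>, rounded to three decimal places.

eq1: (x + 37.584)² + (y − 26.060)² = 1.4508260264²
eq2: (x − 16.804)² + (y − 24.867)² = 53.1105380961²
eq3: (x + 48.295)² + (y + 33.282)² = 59.8718593796²
eq2−eq3, eq2−eq1 (x²,y² cancel):
  -130.198·x − 116.298·y = 1775.446155
  -108.776·x + 2.386·y = 4009.562912
det = -130.198·2.386 − -116.298·-108.776 = -12961.083676
x = (1775.446155·2.386 − -116.298·4009.562912) / -12961.083676 = -36.304091
y = (-130.198·4009.562912 − 1775.446155·-108.776) / -12961.083676 = 25.376824

x=-36.304 y=25.377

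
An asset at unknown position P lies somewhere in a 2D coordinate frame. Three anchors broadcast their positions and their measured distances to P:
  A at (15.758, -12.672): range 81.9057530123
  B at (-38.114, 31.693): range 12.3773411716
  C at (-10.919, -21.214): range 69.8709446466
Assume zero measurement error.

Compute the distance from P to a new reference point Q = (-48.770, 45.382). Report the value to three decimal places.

eq1: (x − 15.758)² + (y + 12.672)² = 81.9057530123²
eq2: (x + 38.114)² + (y − 31.693)² = 12.3773411716²
eq3: (x + 10.919)² + (y + 21.214)² = 69.8709446466²
eq1−eq2, eq1−eq3 (x²,y² cancel):
  -107.744·x + 88.730·y = 8603.582899
  -53.354·x − 17.084·y = 1986.967680
det = -107.744·-17.084 − 88.730·-53.354 = 6574.798916
x = (8603.582899·-17.084 − 88.730·1986.967680) / 6574.798916 = -49.170668
y = (-107.744·1986.967680 − 8603.582899·-53.354) / 6574.798916 = 37.256153
|P − Q| = √((-49.170668 − -48.770)² + (37.256153 − 45.382)²) = 8.135719

8.136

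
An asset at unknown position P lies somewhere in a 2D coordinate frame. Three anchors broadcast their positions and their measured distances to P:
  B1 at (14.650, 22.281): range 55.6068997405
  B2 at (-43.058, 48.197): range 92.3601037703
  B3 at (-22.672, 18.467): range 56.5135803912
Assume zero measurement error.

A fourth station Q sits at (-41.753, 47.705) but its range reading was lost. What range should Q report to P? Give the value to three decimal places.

eq1: (x − 14.650)² + (y − 22.281)² = 55.6068997405²
eq2: (x + 43.058)² + (y − 48.197)² = 92.3601037703²
eq3: (x + 22.672)² + (y − 18.467)² = 56.5135803912²
eq3−eq2, eq3−eq1 (x²,y² cancel):
  -40.772·x + 59.460·y = -2014.711500
  74.644·x + 7.628·y = -42.326742
det = -40.772·7.628 − 59.460·74.644 = -4749.341056
x = (-2014.711500·7.628 − 59.460·-42.326742) / -4749.341056 = 2.705948
y = (-40.772·-42.326742 − -2014.711500·74.644) / -4749.341056 = -32.027995
|P − Q| = √((2.705948 − -41.753)² + (-32.027995 − 47.705)²) = 91.290463

91.290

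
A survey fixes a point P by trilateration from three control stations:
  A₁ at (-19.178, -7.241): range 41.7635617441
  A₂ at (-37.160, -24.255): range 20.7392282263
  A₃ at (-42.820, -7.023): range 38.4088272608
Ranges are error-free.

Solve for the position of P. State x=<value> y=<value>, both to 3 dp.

eq1: (x + 19.178)² + (y + 7.241)² = 41.7635617441²
eq2: (x + 37.160)² + (y + 24.255)² = 20.7392282263²
eq3: (x + 42.820)² + (y + 7.023)² = 38.4088272608²
eq2−eq1, eq2−eq3 (x²,y² cancel):
  35.964·x + 34.028·y = -2863.022362
  -11.320·x + 34.464·y = -1131.418120
det = 35.964·34.464 − 34.028·-11.320 = 1624.660256
x = (-2863.022362·34.464 − 34.028·-1131.418120) / 1624.660256 = -37.036240
y = (35.964·-1131.418120 − -2863.022362·-11.320) / 1624.660256 = -44.993859

x=-37.036 y=-44.994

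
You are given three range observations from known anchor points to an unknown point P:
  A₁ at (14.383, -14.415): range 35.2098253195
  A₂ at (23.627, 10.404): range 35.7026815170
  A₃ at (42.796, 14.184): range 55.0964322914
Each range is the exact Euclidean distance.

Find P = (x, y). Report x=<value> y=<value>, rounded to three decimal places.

x=-12.042 y=8.854

eq1: (x − 14.383)² + (y + 14.415)² = 35.2098253195²
eq2: (x − 23.627)² + (y − 10.404)² = 35.7026815170²
eq3: (x − 42.796)² + (y − 14.184)² = 55.0964322914²
eq3−eq2, eq3−eq1 (x²,y² cancel):
  -38.338·x − 7.560·y = 394.730257
  -56.826·x − 57.198·y = 177.864494
det = -38.338·-57.198 − -7.560·-56.826 = 1763.252364
x = (394.730257·-57.198 − -7.560·177.864494) / 1763.252364 = -12.042023
y = (-38.338·177.864494 − 394.730257·-56.826) / 1763.252364 = 8.854077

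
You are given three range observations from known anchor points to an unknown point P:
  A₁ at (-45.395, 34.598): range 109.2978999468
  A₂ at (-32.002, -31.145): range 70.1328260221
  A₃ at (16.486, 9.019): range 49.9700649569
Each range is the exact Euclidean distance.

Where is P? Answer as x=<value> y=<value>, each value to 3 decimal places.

x=37.955 y=-36.104

eq1: (x + 45.395)² + (y − 34.598)² = 109.2978999468²
eq2: (x + 32.002)² + (y + 31.145)² = 70.1328260221²
eq3: (x − 16.486)² + (y − 9.019)² = 49.9700649569²
eq2−eq1, eq2−eq3 (x²,y² cancel):
  -26.786·x + 131.486·y = -5763.829047
  96.976·x + 80.328·y = 780.597422
det = -26.786·80.328 − 131.486·96.976 = -14902.652144
x = (-5763.829047·80.328 − 131.486·780.597422) / -14902.652144 = 37.955291
y = (-26.786·780.597422 − -5763.829047·96.976) / -14902.652144 = -36.103909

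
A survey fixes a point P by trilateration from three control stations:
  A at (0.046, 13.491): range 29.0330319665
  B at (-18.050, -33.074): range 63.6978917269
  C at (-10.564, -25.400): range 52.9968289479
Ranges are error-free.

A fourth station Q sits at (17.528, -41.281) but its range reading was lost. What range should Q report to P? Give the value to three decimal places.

eq1: (x − 0.046)² + (y − 13.491)² = 29.0330319665²
eq2: (x + 18.050)² + (y + 33.074)² = 63.6978917269²
eq3: (x + 10.564)² + (y + 25.400)² = 52.9968289479²
eq1−eq3, eq1−eq2 (x²,y² cancel):
  -21.220·x − 77.782·y = -1390.998034
  -36.192·x − 93.130·y = -1976.821686
det = -21.220·-93.130 − -77.782·-36.192 = -838.867544
x = (-1390.998034·-93.130 − -77.782·-1976.821686) / -838.867544 = 28.869275
y = (-21.220·-1976.821686 − -1390.998034·-36.192) / -838.867544 = 10.007354
|P − Q| = √((28.869275 − 17.528)² + (10.007354 − -41.281)²) = 52.527324

52.527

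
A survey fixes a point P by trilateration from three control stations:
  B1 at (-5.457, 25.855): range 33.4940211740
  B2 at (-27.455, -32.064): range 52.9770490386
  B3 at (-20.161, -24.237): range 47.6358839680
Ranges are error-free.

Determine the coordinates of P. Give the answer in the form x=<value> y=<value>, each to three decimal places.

x=-38.394 y=19.771

eq1: (x + 5.457)² + (y − 25.855)² = 33.4940211740²
eq2: (x + 27.455)² + (y + 32.064)² = 52.9770490386²
eq3: (x + 20.161)² + (y + 24.237)² = 47.6358839680²
eq1−eq2, eq1−eq3 (x²,y² cancel):
  -43.996·x − 115.838·y = -601.101023
  -29.408·x − 100.184·y = -851.689771
det = -43.996·-100.184 − -115.838·-29.408 = 1001.131360
x = (-601.101023·-100.184 − -115.838·-851.689771) / 1001.131360 = -38.393897
y = (-43.996·-851.689771 − -601.101023·-29.408) / 1001.131360 = 19.771396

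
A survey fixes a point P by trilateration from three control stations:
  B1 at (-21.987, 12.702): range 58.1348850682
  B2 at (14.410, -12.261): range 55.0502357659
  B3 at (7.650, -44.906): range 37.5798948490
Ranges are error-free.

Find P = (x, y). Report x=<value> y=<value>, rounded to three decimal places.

eq1: (x + 21.987)² + (y − 12.702)² = 58.1348850682²
eq2: (x − 14.410)² + (y + 12.261)² = 55.0502357659²
eq3: (x − 7.650)² + (y + 44.906)² = 37.5798948490²
eq1−eq3, eq1−eq2 (x²,y² cancel):
  59.274·x − 115.216·y = 3397.718728
  72.794·x − 49.926·y = 62.347652
det = 59.274·-49.926 − -115.216·72.794 = 5427.719780
x = (3397.718728·-49.926 − -115.216·62.347652) / 5427.719780 = -29.929890
y = (59.274·62.347652 − 3397.718728·72.794) / 5427.719780 = -44.887716

x=-29.930 y=-44.888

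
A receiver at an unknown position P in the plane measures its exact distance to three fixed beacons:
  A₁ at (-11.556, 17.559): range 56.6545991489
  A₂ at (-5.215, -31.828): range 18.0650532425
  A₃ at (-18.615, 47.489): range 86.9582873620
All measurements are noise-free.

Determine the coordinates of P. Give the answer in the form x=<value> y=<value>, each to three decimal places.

x=12.762 y=-33.611

eq1: (x + 11.556)² + (y − 17.559)² = 56.6545991489²
eq2: (x + 5.215)² + (y + 31.828)² = 18.0650532425²
eq3: (x + 18.615)² + (y − 47.489)² = 86.9582873620²
eq1−eq3, eq1−eq2 (x²,y² cancel):
  -14.118·x + 59.860·y = -2192.136407
  12.682·x − 98.774·y = 3481.755648
det = -14.118·-98.774 − 59.860·12.682 = 635.346812
x = (-2192.136407·-98.774 − 59.860·3481.755648) / 635.346812 = 12.761831
y = (-14.118·3481.755648 − -2192.136407·12.682) / 635.346812 = -33.611174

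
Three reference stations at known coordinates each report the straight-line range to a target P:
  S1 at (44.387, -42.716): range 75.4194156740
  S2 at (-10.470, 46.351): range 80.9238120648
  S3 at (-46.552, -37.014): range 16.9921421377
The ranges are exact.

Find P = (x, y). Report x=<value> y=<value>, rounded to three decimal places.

eq1: (x − 44.387)² + (y + 42.716)² = 75.4194156740²
eq2: (x + 10.470)² + (y − 46.351)² = 80.9238120648²
eq3: (x + 46.552)² + (y + 37.014)² = 16.9921421377²
eq3−eq1, eq3−eq2 (x²,y² cancel):
  181.878·x − 11.404·y = -5141.617841
  72.164·x + 166.730·y = -7539.019264
det = 181.878·166.730 − -11.404·72.164 = 31147.477196
x = (-5141.617841·166.730 − -11.404·-7539.019264) / 31147.477196 = -30.282932
y = (181.878·-7539.019264 − -5141.617841·72.164) / 31147.477196 = -32.109889

x=-30.283 y=-32.110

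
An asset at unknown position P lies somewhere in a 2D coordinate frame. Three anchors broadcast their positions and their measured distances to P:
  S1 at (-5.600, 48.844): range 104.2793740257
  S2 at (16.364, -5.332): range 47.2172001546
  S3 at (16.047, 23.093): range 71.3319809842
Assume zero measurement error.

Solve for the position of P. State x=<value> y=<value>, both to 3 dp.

eq1: (x + 5.600)² + (y − 48.844)² = 104.2793740257²
eq2: (x − 16.364)² + (y + 5.332)² = 47.2172001546²
eq3: (x − 16.047)² + (y − 23.093)² = 71.3319809842²
eq3−eq1, eq3−eq2 (x²,y² cancel):
  -43.294·x + 51.502·y = -4159.632858
  0.634·x − 56.850·y = 2364.205383
det = -43.294·-56.850 − 51.502·0.634 = 2428.611632
x = (-4159.632858·-56.850 − 51.502·2364.205383) / 2428.611632 = 47.234321
y = (-43.294·2364.205383 − -4159.632858·0.634) / 2428.611632 = -41.059962

x=47.234 y=-41.060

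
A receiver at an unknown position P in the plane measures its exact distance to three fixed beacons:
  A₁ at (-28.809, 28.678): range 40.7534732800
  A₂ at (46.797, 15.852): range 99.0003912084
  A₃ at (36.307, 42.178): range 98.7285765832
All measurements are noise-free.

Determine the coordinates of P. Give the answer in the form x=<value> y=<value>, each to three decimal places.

eq1: (x + 28.809)² + (y − 28.678)² = 40.7534732800²
eq2: (x − 46.797)² + (y − 15.852)² = 99.0003912084²
eq3: (x − 36.307)² + (y − 42.178)² = 98.7285765832²
eq1−eq2, eq1−eq3 (x²,y² cancel):
  151.212·x − 25.652·y = -7351.372927
  130.232·x + 27.000·y = -6641.690482
det = 151.212·27.000 − -25.652·130.232 = 7423.435264
x = (-7351.372927·27.000 − -25.652·-6641.690482) / 7423.435264 = -49.688547
y = (151.212·-6641.690482 − -7351.372927·130.232) / 7423.435264 = -6.320430

x=-49.689 y=-6.320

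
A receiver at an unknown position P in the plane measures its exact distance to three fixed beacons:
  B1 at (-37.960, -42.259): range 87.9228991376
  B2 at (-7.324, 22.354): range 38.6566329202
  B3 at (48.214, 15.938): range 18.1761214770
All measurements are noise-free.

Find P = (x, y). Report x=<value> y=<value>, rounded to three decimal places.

x=30.241 y=13.231

eq1: (x + 37.960)² + (y + 42.259)² = 87.9228991376²
eq2: (x + 7.324)² + (y − 22.354)² = 38.6566329202²
eq3: (x − 48.214)² + (y − 15.938)² = 18.1761214770²
eq1−eq2, eq1−eq3 (x²,y² cancel):
  61.272·x + 129.226·y = 3562.658535
  172.348·x + 116.394·y = 6751.889760
det = 61.272·116.394 − 129.226·172.348 = -15140.149480
x = (3562.658535·116.394 − 129.226·6751.889760) / -15140.149480 = 30.240628
y = (61.272·6751.889760 − 3562.658535·172.348) / -15140.149480 = 13.230734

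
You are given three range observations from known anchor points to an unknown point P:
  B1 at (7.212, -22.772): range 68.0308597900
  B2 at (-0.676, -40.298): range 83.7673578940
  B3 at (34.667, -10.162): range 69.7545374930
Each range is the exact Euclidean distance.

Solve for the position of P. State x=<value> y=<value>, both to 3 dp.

eq1: (x − 7.212)² + (y + 22.772)² = 68.0308597900²
eq2: (x + 0.676)² + (y + 40.298)² = 83.7673578940²
eq3: (x − 34.667)² + (y + 10.162)² = 69.7545374930²
eq2−eq3, eq2−eq1 (x²,y² cancel):
  70.686·x + 60.272·y = 1831.956101
  15.776·x + 35.052·y = 1334.963513
det = 70.686·35.052 − 60.272·15.776 = 1526.834600
x = (1831.956101·35.052 − 60.272·1334.963513) / 1526.834600 = -10.641097
y = (70.686·1334.963513 − 1831.956101·15.776) / 1526.834600 = 42.874514

x=-10.641 y=42.875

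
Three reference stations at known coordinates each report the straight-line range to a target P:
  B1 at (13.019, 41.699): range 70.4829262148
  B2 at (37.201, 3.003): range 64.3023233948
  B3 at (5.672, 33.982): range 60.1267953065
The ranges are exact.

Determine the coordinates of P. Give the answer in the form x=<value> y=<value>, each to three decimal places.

x=-23.333 y=-18.686

eq1: (x − 13.019)² + (y − 41.699)² = 70.4829262148²
eq2: (x − 37.201)² + (y − 3.003)² = 64.3023233948²
eq3: (x − 5.672)² + (y − 33.982)² = 60.1267953065²
eq2−eq1, eq2−eq3 (x²,y² cancel):
  -48.364·x + 77.392·y = -317.685542
  -63.058·x + 61.958·y = 313.572778
det = -48.364·61.958 − 77.392·-63.058 = 1883.648024
x = (-317.685542·61.958 − 77.392·313.572778) / 1883.648024 = -23.333014
y = (-48.364·313.572778 − -317.685542·-63.058) / 1883.648024 = -18.686213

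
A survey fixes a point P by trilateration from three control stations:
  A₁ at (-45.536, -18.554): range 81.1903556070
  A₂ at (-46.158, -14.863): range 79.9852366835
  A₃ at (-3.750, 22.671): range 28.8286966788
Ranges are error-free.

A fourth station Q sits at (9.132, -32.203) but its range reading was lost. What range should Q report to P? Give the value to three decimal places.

eq1: (x + 45.536)² + (y + 18.554)² = 81.1903556070²
eq2: (x + 46.158)² + (y + 14.863)² = 79.9852366835²
eq3: (x + 3.750)² + (y − 22.671)² = 28.8286966788²
eq3−eq1, eq3−eq2 (x²,y² cancel):
  -83.572·x − 82.450·y = -3871.038620
  -84.816·x − 75.068·y = -3743.111343
det = -83.572·-75.068 − -82.450·-84.816 = -719.496304
x = (-3871.038620·-75.068 − -82.450·-3743.111343) / -719.496304 = 25.056978
y = (-83.572·-3743.111343 − -3871.038620·-84.816) / -719.496304 = 21.552175
|P − Q| = √((25.056978 − 9.132)² + (21.552175 − -32.203)²) = 56.064461

56.064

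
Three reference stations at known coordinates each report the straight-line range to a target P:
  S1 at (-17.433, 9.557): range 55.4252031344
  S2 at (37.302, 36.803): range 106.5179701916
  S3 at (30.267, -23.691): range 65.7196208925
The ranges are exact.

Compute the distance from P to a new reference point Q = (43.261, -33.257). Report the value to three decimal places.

76.286

eq1: (x + 17.433)² + (y − 9.557)² = 55.4252031344²
eq2: (x − 37.302)² + (y − 36.803)² = 106.5179701916²
eq3: (x − 30.267)² + (y + 23.691)² = 65.7196208925²
eq1−eq3, eq1−eq2 (x²,y² cancel):
  95.400·x − 66.496·y = -165.006396
  109.470·x + 54.492·y = -5923.470556
det = 95.400·54.492 − -66.496·109.470 = 12477.853920
x = (-165.006396·54.492 − -66.496·-5923.470556) / 12477.853920 = -32.287493
y = (95.400·-5923.470556 − -165.006396·109.470) / 12477.853920 = -43.840539
|P − Q| = √((-32.287493 − 43.261)² + (-43.840539 − -33.257)²) = 76.286212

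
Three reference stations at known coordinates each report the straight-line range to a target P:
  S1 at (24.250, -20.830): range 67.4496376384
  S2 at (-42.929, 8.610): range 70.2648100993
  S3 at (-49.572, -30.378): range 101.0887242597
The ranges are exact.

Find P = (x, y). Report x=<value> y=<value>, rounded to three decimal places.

x=16.456 y=46.168

eq1: (x − 24.250)² + (y + 20.830)² = 67.4496376384²
eq2: (x + 42.929)² + (y − 8.610)² = 70.2648100993²
eq3: (x + 49.572)² + (y + 30.378)² = 101.0887242597²
eq3−eq2, eq3−eq1 (x²,y² cancel):
  13.286·x + 77.976·y = 3818.611707
  147.644·x + 19.096·y = 3311.221887
det = 13.286·19.096 − 77.976·147.644 = -11258.979088
x = (3818.611707·19.096 − 77.976·3311.221887) / -11258.979088 = 16.455811
y = (13.286·3311.221887 − 3818.611707·147.644) / -11258.979088 = 46.167793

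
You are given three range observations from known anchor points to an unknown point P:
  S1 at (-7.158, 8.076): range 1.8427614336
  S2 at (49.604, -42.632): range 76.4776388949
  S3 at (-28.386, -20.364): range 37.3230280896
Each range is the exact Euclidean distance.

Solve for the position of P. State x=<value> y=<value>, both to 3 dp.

x=-6.208 y=9.655

eq1: (x + 7.158)² + (y − 8.076)² = 1.8427614336²
eq2: (x − 49.604)² + (y + 42.632)² = 76.4776388949²
eq3: (x + 28.386)² + (y + 20.364)² = 37.3230280896²
eq2−eq3, eq2−eq1 (x²,y² cancel):
  -155.980·x + 44.536·y = 1398.234077
  -113.524·x + 101.416·y = 1683.847981
det = -155.980·101.416 − 44.536·-113.524 = -10762.962816
x = (1398.234077·101.416 − 44.536·1683.847981) / -10762.962816 = -6.207534
y = (-155.980·1683.847981 − 1398.234077·-113.524) / -10762.962816 = 9.654728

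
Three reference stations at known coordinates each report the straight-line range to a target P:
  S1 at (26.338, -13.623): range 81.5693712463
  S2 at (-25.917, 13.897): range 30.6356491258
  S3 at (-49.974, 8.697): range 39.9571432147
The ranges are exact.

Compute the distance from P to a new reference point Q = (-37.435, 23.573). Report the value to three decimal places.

eq1: (x − 26.338)² + (y + 13.623)² = 81.5693712463²
eq2: (x + 25.917)² + (y − 13.897)² = 30.6356491258²
eq3: (x + 49.974)² + (y − 8.697)² = 39.9571432147²
eq1−eq3, eq1−eq2 (x²,y² cancel):
  -152.624·x + 44.640·y = 6750.751144
  -104.510·x + 55.040·y = 5700.560453
det = -152.624·55.040 − 44.640·-104.510 = -3735.098560
x = (6750.751144·55.040 − 44.640·5700.560453) / -3735.098560 = -31.348122
y = (-152.624·5700.560453 − 6750.751144·-104.510) / -3735.098560 = 44.047388
|P − Q| = √((-31.348122 − -37.435)² + (44.047388 − 23.573)²) = 21.360025

21.360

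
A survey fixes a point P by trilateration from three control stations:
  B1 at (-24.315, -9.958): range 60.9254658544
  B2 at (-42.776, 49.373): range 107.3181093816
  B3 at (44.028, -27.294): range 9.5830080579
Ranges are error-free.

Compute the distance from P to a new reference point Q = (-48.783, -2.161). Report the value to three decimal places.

86.571

eq1: (x + 24.315)² + (y + 9.958)² = 60.9254658544²
eq2: (x + 42.776)² + (y − 49.373)² = 107.3181093816²
eq3: (x − 44.028)² + (y + 27.294)² = 9.5830080579²
eq2−eq3, eq2−eq1 (x²,y² cancel):
  173.608·x − 153.334·y = 9841.290473
  36.922·x − 118.662·y = 4228.165896
det = 173.608·-118.662 − -153.334·36.922 = -14939.274548
x = (9841.290473·-118.662 − -153.334·4228.165896) / -14939.274548 = 34.771810
y = (173.608·4228.165896 − 9841.290473·36.922) / -14939.274548 = -24.812671
|P − Q| = √((34.771810 − -48.783)² + (-24.812671 − -2.161)²) = 86.570806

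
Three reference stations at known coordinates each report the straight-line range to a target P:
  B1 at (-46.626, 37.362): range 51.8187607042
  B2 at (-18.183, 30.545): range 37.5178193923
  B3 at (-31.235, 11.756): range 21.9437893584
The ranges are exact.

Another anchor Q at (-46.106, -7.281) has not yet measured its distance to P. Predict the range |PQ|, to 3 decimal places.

eq1: (x + 46.626)² + (y − 37.362)² = 51.8187607042²
eq2: (x + 18.183)² + (y − 30.545)² = 37.5178193923²
eq3: (x + 31.235)² + (y − 11.756)² = 21.9437893584²
eq1−eq2, eq1−eq3 (x²,y² cancel):
  56.886·x − 13.634·y = -1028.687217
  30.782·x − 51.212·y = -252.420089
det = 56.886·-51.212 − -13.634·30.782 = -2493.564044
x = (-1028.687217·-51.212 − -13.634·-252.420089) / -2493.564044 = -19.746689
y = (56.886·-252.420089 − -1028.687217·30.782) / -2493.564044 = -6.940219
|P − Q| = √((-19.746689 − -46.106)² + (-6.940219 − -7.281)²) = 26.361514

26.362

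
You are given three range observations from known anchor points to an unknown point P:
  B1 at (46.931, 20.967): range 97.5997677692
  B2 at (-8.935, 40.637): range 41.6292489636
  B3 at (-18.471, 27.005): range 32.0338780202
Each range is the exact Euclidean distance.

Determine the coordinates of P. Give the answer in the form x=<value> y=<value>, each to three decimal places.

eq1: (x − 46.931)² + (y − 20.967)² = 97.5997677692²
eq2: (x + 8.935)² + (y − 40.637)² = 41.6292489636²
eq3: (x + 18.471)² + (y − 27.005)² = 32.0338780202²
eq1−eq3, eq1−eq2 (x²,y² cancel):
  -130.804·x + 12.076·y = 6927.859344
  -111.732·x + 39.340·y = 6881.786443
det = -130.804·39.340 − 12.076·-111.732 = -3796.553728
x = (6927.859344·39.340 − 12.076·6881.786443) / -3796.553728 = -49.897235
y = (-130.804·6881.786443 − 6927.859344·-111.732) / -3796.553728 = 33.214758

x=-49.897 y=33.215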